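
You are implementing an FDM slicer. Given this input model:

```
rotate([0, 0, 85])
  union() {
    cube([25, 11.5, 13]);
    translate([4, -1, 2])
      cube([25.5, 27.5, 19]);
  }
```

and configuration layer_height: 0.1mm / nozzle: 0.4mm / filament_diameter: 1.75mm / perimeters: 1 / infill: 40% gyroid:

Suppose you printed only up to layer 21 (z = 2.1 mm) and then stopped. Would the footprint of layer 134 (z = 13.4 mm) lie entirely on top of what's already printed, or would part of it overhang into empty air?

Compare the two slices. At z = 2.1: the 25×11.5 cube contributes its full rectangle (area 287.50 mm²); the cube at (4, -1) is present — its section is the full 25.5×27.5 rectangle (area 701.25 mm²); Merging all regions: the regions partially overlap — summed areas 988.75 mm² minus the doubly-counted overlap 241.50 mm² gives 747.25 mm² — area = 747.25 mm²; (rotated 85° about Z; rotation is an isometry so areas/perimeters/island counts are preserved). At z = 13.4: the cube is not intersected at this z (z outside [0, 13]); the cube at (4, -1) (footprint 25.5×27.5) is included at this height (area 701.25 mm²); Taking the union: only the 25.5×27.5 cube at (4, -1) is present, so the union is just that shape — area = 701.25 mm²; (whole slice rotated 85° about Z — lengths, areas and connectivity unchanged). Checking containment: the cross-section at z = 13.4 is a subset of the cross-section at z = 2.1.

entirely on top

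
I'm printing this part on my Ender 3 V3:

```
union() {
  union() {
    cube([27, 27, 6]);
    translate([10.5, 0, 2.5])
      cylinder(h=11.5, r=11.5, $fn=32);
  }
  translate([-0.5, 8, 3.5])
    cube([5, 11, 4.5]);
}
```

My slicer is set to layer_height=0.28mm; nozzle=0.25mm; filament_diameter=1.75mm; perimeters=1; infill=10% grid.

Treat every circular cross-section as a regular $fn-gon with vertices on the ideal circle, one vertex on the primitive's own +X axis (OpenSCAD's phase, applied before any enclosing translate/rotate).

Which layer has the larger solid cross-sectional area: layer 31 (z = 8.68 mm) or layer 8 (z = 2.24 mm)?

layer 8 (z = 2.24 mm)

Layer 31 (z = 8.68): the cube does not reach this height (z outside [0, 6]); the r=11.5 cylinder at (10.5, 0) gives a regular 32-gon of circumradius 11.5 (constant along its height) (area = (32/2)·11.500²·sin(360°/32) = 412.81 mm²); Combining (union): only the r=11.5 cylinder at (10.5, 0) is present, so the union is just that shape — area = 412.81 mm²; the cube at (-0.5, 8) is not intersected at this z (z outside [3.5, 8]); Combining (union): only the result so far is present, so the union is just that shape — area = 412.81 mm². So its area = 412.81 mm². Layer 8 (z = 2.24): the cube (footprint 27×27) is included at this height (area 729.00 mm²); the cylinder at (10.5, 0) does not reach this height (z outside [2.5, 14]); Taking the union: only the 27×27 cube is present, so the union is just that shape — area = 729.00 mm²; the cube at (-0.5, 8) is absent (z outside [3.5, 8]); Combining (union): only the result so far is present, so the union is just that shape — area = 729.00 mm². So its area = 729.00 mm². Layer 8 is larger (729.00 vs 412.81 mm²).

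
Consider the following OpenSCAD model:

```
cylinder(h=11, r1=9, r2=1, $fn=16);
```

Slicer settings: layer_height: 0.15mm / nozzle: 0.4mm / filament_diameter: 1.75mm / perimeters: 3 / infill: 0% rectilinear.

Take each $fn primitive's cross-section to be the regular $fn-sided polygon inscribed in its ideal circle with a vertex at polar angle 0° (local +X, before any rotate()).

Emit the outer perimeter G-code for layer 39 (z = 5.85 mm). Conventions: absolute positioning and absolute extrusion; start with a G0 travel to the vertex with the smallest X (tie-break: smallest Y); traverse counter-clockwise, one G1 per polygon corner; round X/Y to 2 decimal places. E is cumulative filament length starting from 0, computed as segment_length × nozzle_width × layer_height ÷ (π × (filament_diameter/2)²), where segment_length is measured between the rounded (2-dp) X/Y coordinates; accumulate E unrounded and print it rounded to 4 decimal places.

G0 X-4.75 Y0.00 Z5.85
G1 X-4.38 Y-1.82 E0.0463
G1 X-3.36 Y-3.36 E0.0924
G1 X-1.82 Y-4.38 E0.1385
G1 X0.00 Y-4.75 E0.1848
G1 X1.82 Y-4.38 E0.2311
G1 X3.36 Y-3.36 E0.2772
G1 X4.38 Y-1.82 E0.3233
G1 X4.75 Y0.00 E0.3696
G1 X4.38 Y1.82 E0.4160
G1 X3.36 Y3.36 E0.4620
G1 X1.82 Y4.38 E0.5081
G1 X0.00 Y4.75 E0.5544
G1 X-1.82 Y4.38 E0.6008
G1 X-3.36 Y3.36 E0.6468
G1 X-4.38 Y1.82 E0.6929
G1 X-4.75 Y0.00 E0.7393

At z = 5.85 mm: the cone contributes a regular 16-gon of circumradius 4.745 (interpolated between r1=9 and r2=1 at t=0.532). The outline is a single polygon with 16 vertices. Extrusion per mm of travel: 0.4 × 0.15 / (π × 0.875²) = 0.024945. Accumulating E over each segment gives final E = 0.7393.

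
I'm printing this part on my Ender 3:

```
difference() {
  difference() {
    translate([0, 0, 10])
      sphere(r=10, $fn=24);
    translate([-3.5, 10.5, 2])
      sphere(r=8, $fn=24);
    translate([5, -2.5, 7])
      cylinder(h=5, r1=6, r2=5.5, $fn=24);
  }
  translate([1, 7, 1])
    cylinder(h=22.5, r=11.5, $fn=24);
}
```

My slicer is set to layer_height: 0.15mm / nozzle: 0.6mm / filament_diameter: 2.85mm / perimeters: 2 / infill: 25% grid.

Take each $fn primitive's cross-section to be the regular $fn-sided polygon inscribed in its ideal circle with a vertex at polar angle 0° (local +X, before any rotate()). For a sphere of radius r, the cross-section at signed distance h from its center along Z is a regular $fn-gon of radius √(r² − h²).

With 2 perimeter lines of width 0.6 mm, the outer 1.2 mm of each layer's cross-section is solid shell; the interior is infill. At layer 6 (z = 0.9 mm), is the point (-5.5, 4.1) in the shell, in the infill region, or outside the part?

outside

At z = 0.9 mm: the r=10 sphere contributes a regular 24-gon of circumradius √(10²−9.1²) = 4.146; the sphere at (-3.5, 10.5): section is a regular 24-gon, circumradius = √(r²−h²) = √(8²−1.1²) = 7.924; the cone at (5, -2.5) is absent (z outside [7, 12]); After the difference (first − rest): starting from the r=10 sphere, the r=8 sphere at (-3.5, 10.5) partially overlaps it — only the 2.75 mm² overlap (of its 195.01 mm²) is removed, clipping the outline — 1 connected region; the cylinder at (1, 7) is absent (z outside [1, 23.5]); Subtracting the remaining from the first: none of the subtracted shapes is present at this height, so that combined region is unchanged — 1 connected region. Overall, the cross-section is a single solid region. The nearest boundary edge runs (-3.59, 2.07)→(-3.17, 2.62); distance from the point to it = 2.75 mm. The point is not inside any of the regions above, so it lies outside the cross-section (2.75 mm from the nearest boundary).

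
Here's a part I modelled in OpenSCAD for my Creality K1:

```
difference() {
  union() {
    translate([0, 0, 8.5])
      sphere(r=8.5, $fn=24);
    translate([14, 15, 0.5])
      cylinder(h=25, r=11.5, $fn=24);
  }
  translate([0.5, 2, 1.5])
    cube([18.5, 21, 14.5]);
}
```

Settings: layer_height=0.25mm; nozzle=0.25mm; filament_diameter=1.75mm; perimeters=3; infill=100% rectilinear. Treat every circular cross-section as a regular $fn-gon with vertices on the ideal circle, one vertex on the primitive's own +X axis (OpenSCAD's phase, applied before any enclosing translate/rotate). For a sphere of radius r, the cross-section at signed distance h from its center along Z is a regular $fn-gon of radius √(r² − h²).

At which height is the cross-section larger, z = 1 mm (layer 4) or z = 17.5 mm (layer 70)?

layer 4 (z = 1 mm)

Layer 4 (z = 1): the r=8.5 sphere contributes a regular 24-gon of circumradius √(8.5²−7.5²) = 4.000 (area = (24/2)·4.000²·sin(360°/24) = 49.69 mm²); the r=11.5 cylinder at (14, 15) gives a regular 24-gon of circumradius 11.5 (constant along its height) (area = (24/2)·11.500²·sin(360°/24) = 410.75 mm²); Combining (union): the 2 present regions are separate (no shared area or edge), so areas and boundary lengths simply add and each stays a separate island — area = 460.44 mm²; the cube at (0.5, 2) is absent (z outside [1.5, 16]); Taking the first minus the rest: none of the subtracted shapes is present at this height, so the result so far is unchanged — area = 460.44 mm². So its area = 460.44 mm². Layer 70 (z = 17.5): the sphere does not reach this height (|z−center|=9.000 > r=8.5); the cylinder at (14, 15): section is a regular 24-gon, circumradius r=11.5 (area = (24/2)·11.500²·sin(360°/24) = 410.75 mm²); Taking the union: only the r=11.5 cylinder at (14, 15) is present, so the union is just that shape — area = 410.75 mm²; the cube at (0.5, 2) does not reach this height (z outside [1.5, 16]); After the difference (first − rest): none of the subtracted shapes is present at this height, so the result so far is unchanged — area = 410.75 mm². So its area = 410.75 mm². Layer 4 is larger (460.44 vs 410.75 mm²).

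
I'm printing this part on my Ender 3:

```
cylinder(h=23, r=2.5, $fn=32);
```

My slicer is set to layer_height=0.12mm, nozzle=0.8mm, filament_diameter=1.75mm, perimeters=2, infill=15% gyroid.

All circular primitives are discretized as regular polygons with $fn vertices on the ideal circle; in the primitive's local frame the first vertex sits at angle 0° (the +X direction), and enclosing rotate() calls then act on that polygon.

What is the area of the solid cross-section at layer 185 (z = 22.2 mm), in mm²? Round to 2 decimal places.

19.51 mm²

At z = 22.2 mm: the r=2.5 cylinder contributes a regular 32-gon of circumradius 2.5 (area = (32/2)·2.500²·sin(360°/32) = 19.51 mm²). Overall, the cross-section is a single solid region. Net area = 19.51 mm².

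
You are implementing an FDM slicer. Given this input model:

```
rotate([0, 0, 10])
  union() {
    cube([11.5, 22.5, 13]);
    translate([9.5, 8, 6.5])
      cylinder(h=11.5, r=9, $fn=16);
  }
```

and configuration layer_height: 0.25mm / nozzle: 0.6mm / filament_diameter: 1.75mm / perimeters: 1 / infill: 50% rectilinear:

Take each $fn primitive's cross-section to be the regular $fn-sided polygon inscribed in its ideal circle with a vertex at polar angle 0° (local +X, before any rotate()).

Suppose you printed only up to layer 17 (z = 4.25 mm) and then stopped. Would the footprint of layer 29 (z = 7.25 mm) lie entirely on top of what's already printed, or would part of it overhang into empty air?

part overhangs

Compare the two slices. At z = 4.25: the cube (footprint 11.5×22.5) is included at this height (area 258.75 mm²); the cylinder at (9.5, 8) is absent (z outside [6.5, 18]); Taking the union: only the 11.5×22.5 cube is present, so the union is just that shape — area = 258.75 mm²; (rotated 10° about Z; rotation is an isometry so areas/perimeters/island counts are preserved). At z = 7.25: the cube (footprint 11.5×22.5) is included at this height (area 258.75 mm²); the r=9 cylinder at (9.5, 8) gives a regular 16-gon of circumradius 9 (constant along its height) (area = (16/2)·9.000²·sin(360°/16) = 247.98 mm²); Combining (union): the regions partially overlap — summed areas 506.73 mm² minus the doubly-counted overlap 155.25 mm² gives 351.48 mm² — area = 351.48 mm²; (whole slice rotated 10° about Z — lengths, areas and connectivity unchanged). Checking containment: at z = 7.25 the cross-section extends beyond the z = 4.25 cross-section by about 92.73 mm².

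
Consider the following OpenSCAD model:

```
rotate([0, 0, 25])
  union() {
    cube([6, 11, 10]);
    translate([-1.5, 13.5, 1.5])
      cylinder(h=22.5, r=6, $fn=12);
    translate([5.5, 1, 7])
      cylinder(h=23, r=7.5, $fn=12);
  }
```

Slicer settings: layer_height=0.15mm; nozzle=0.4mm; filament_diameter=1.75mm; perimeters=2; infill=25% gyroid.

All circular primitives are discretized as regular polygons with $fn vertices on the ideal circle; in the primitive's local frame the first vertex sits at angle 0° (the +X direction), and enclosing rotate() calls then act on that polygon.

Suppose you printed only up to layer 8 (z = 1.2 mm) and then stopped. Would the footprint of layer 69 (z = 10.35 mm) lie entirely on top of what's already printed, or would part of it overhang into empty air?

Compare the two slices. At z = 1.2: the cube (footprint 6×11) is included at this height (area 66.00 mm²); the cylinder at (-1.5, 13.5) is not intersected at this z (z outside [1.5, 24]); the cylinder at (5.5, 1) is absent (z outside [7, 30]); Combining (union): only the 6×11 cube is present, so the union is just that shape — area = 66.00 mm²; (rotated 25° about Z; rotation is an isometry so areas/perimeters/island counts are preserved). At z = 10.35: the cube is absent (z outside [0, 10]); the r=6 cylinder at (-1.5, 13.5) contributes a regular 12-gon of circumradius 6 (area = (12/2)·6.000²·sin(360°/12) = 108.00 mm²); the r=7.5 cylinder at (5.5, 1) contributes a regular 12-gon of circumradius 7.5 (area = (12/2)·7.500²·sin(360°/12) = 168.75 mm²); Taking the union: the 2 present regions are separate (no shared area or edge), so areas and boundary lengths simply add and each stays a separate island — area = 276.75 mm²; (whole slice rotated 25° about Z — lengths, areas and connectivity unchanged). Checking containment: at z = 10.35 the cross-section extends beyond the z = 1.2 cross-section by about 223.07 mm².

part overhangs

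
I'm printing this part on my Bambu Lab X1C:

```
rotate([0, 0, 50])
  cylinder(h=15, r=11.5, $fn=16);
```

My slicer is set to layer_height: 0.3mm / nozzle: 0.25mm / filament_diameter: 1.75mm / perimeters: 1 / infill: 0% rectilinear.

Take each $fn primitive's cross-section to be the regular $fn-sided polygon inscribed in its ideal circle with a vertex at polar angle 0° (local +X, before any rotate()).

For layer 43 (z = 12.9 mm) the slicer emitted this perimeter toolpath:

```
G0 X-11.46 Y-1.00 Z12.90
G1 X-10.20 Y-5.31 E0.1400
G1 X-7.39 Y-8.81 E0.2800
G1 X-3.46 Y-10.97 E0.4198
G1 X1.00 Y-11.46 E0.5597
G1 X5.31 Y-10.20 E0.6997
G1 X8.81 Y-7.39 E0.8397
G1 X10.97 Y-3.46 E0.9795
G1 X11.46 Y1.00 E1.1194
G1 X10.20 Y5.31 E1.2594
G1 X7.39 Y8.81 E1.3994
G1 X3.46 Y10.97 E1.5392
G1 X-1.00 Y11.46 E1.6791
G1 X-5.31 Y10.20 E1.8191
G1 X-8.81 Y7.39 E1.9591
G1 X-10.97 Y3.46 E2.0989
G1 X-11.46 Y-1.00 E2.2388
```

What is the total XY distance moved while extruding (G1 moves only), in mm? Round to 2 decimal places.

Sum the Euclidean lengths of each G1 segment: total = 71.80 mm.

71.80 mm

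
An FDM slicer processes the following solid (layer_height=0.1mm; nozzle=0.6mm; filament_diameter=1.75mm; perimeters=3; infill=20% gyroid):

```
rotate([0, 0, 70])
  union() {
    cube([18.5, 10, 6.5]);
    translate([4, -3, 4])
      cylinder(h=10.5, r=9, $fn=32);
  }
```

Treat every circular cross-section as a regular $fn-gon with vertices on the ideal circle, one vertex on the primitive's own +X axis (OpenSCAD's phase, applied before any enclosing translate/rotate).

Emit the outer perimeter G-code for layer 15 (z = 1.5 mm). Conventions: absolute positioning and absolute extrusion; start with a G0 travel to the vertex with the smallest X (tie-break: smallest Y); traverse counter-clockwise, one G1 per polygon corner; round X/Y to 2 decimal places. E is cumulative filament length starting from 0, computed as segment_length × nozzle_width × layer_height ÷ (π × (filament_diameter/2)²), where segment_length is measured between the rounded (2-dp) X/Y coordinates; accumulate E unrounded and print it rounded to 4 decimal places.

G0 X-9.40 Y3.42 Z1.50
G1 X0.00 Y0.00 E0.2495
G1 X6.33 Y17.38 E0.7109
G1 X-3.07 Y20.80 E0.9604
G1 X-9.40 Y3.42 E1.4219

At z = 1.5 mm: the 18.5×10 cube contributes its full rectangle; the cylinder at (4, -3) is absent (z outside [4, 14.5]); Taking the union: only the 18.5×10 cube is present, so the union is just that shape — 1 connected region; (rotated 70° about Z; rotation is an isometry so areas/perimeters/island counts are preserved). The outline is a single polygon with 4 vertices. Extrusion per mm of travel: 0.6 × 0.1 / (π × 0.875²) = 0.024945. Accumulating E over each segment gives final E = 1.4219.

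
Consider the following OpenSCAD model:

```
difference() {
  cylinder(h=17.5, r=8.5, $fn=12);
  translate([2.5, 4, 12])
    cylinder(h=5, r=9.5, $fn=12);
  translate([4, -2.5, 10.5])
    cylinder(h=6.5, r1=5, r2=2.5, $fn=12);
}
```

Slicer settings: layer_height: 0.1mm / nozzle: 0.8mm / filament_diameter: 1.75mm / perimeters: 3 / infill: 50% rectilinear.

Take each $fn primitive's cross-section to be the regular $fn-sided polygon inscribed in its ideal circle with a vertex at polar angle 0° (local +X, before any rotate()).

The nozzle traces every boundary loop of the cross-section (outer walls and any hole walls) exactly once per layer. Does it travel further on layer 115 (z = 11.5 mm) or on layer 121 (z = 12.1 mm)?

layer 115 (z = 11.5 mm)

Layer 115 (z = 11.5): the cylinder: section is a regular 12-gon, circumradius r=8.5 (perimeter = 2·12·8.500·sin(180°/12) = 52.80 mm); the cylinder at (2.5, 4) is not intersected at this z (z outside [12, 17]); the cone at (4, -2.5) (r1=5→r2=2.5) has section circumradius 4.615 here — a regular 12-gon (perimeter = 2·12·4.615·sin(180°/12) = 28.67 mm); Taking the first minus the rest: starting from the r=8.5 cylinder, the cone at (4, -2.5) partially overlaps it — only the 59.13 mm² overlap (of its 63.91 mm²) is removed, clipping the outline — boundary = 66.36 mm. So its perimeter = 66.36 mm. Layer 121 (z = 12.1): the r=8.5 cylinder gives a regular 12-gon of circumradius 8.5 (constant along its height) (perimeter = 2·12·8.500·sin(180°/12) = 52.80 mm); the r=9.5 cylinder at (2.5, 4) contributes a regular 12-gon of circumradius 9.5 (perimeter = 2·12·9.500·sin(180°/12) = 59.01 mm); the cone at (4, -2.5) (r1=5→r2=2.5) has section circumradius 4.385 here — a regular 12-gon (perimeter = 2·12·4.385·sin(180°/12) = 27.24 mm); Taking the first minus the rest: starting from the r=8.5 cylinder, the r=9.5 cylinder at (2.5, 4) partially overlaps it — only the 159.96 mm² overlap (of its 270.75 mm²) is removed, clipping the outline; the cone at (4, -2.5) partially overlaps it — only the 7.38 mm² overlap (of its 57.67 mm²) is removed, clipping the outline — boundary = 42.58 mm. So its perimeter = 42.58 mm. Layer 115 is larger (66.36 vs 42.58 mm).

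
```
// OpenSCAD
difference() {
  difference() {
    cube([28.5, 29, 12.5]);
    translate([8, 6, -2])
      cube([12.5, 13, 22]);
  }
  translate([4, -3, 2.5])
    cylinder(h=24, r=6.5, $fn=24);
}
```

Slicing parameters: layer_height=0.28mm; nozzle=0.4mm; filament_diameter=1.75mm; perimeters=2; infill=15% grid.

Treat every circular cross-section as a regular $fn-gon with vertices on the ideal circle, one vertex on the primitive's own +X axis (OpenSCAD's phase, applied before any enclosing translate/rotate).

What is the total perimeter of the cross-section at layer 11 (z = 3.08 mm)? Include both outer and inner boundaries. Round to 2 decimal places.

At z = 3.08 mm: the cube (footprint 28.5×29) is included at this height (perimeter 115.00 mm); the cube at (8, 6) is present — its section is the full 12.5×13 rectangle (perimeter 51.00 mm); Taking the first minus the rest: starting from the 28.5×29 cube, the 12.5×13 cube at (8, 6) lies wholly inside it (removes its full 162.50 mm² and its 51.00 mm outline becomes a hole wall) — boundary (outer + 1 inner loop) = 166.00 mm; the r=6.5 cylinder at (4, -3) contributes a regular 24-gon of circumradius 6.5 (perimeter = 2·24·6.500·sin(180°/24) = 40.72 mm); Taking the first minus the rest: starting from that combined region, the r=6.5 cylinder at (4, -3) partially overlaps it — only the 26.23 mm² overlap (of its 131.22 mm²) is removed, clipping the outline — boundary (outer + 1 inner loop) = 165.61 mm. Overall, the cross-section is one region with 1 hole. Total boundary length (outer + inner) = 165.61 mm.

165.61 mm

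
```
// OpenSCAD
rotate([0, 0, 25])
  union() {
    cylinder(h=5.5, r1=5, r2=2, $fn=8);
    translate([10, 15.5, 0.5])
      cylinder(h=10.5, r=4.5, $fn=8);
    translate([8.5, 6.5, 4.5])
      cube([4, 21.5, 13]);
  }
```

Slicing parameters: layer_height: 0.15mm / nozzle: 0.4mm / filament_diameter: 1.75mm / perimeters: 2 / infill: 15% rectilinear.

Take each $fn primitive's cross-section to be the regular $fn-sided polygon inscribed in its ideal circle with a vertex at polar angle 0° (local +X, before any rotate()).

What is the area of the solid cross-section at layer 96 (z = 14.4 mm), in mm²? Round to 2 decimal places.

86.00 mm²

At z = 14.4 mm: the cone does not reach this height (z outside [0, 5.5]); the cylinder at (10, 15.5) is not intersected at this z (z outside [0.5, 11]); the cube at (8.5, 6.5) (footprint 4×21.5) is included at this height (area 86.00 mm²); Taking the union: only the 4×21.5 cube at (8.5, 6.5) is present, so the union is just that shape — area = 86.00 mm²; (rotated 25° about Z; rotation is an isometry so areas/perimeters/island counts are preserved). Overall, the cross-section is a single solid region. Net area = 86.00 mm².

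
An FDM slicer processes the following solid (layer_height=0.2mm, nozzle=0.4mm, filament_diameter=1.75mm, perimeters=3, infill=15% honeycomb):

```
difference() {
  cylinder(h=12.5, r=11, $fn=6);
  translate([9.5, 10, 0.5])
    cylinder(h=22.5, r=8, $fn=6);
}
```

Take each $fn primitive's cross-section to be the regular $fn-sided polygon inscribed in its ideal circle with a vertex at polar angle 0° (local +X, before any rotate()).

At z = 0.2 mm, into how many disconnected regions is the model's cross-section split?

At z = 0.2 mm: the r=11 cylinder gives a regular 6-gon of circumradius 11 (constant along its height); the cylinder at (9.5, 10) does not reach this height (z outside [0.5, 23]); Taking the first minus the rest: none of the subtracted shapes is present at this height, so the r=11 cylinder is unchanged — 1 connected region. The result has 1 disconnected region.

1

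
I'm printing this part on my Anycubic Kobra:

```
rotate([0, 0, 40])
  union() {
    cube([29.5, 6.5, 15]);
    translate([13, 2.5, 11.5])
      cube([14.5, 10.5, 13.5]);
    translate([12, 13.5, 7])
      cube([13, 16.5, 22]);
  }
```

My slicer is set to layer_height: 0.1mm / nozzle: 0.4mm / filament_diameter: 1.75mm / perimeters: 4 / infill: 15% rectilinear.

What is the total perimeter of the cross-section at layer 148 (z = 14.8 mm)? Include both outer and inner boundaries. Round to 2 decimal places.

At z = 14.8 mm: the cube (footprint 29.5×6.5) is included at this height (perimeter 72.00 mm); the 14.5×10.5 cube at (13, 2.5) contributes its full rectangle (perimeter 50.00 mm); the 13×16.5 cube at (12, 13.5) contributes its full rectangle (perimeter 59.00 mm); Combining (union): the regions partially overlap (shared area 58.00 mm²), so the edge portions inside another operand are dropped and the merged outline is re-measured after clipping — boundary = 144.00 mm; (rotated 40° about Z; rotation is an isometry so areas/perimeters/island counts are preserved). Overall, the cross-section has 2 separate islands. Total boundary length (outer) = 144.00 mm.

144.00 mm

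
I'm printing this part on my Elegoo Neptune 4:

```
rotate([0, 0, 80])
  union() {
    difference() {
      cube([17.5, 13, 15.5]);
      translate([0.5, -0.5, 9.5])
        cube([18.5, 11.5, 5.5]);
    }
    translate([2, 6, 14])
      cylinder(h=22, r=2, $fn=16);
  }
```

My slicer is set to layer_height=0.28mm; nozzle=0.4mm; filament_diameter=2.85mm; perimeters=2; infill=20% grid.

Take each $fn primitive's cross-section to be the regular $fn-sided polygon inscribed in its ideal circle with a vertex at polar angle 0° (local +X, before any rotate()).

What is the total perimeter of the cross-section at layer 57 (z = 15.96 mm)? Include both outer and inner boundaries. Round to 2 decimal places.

At z = 15.96 mm: the cube does not reach this height (z outside [0, 15.5]); the cube at (0.5, -0.5) does not reach this height (z outside [9.5, 15]); Taking the first minus the rest: the first operand is absent here, so nothing remains; the cylinder at (2, 6): section is a regular 16-gon, circumradius r=2 (perimeter = 2·16·2.000·sin(180°/16) = 12.49 mm); Combining (union): only the r=2 cylinder at (2, 6) is present, so the union is just that shape — boundary = 12.49 mm; (rotated 80° about Z; rotation is an isometry so areas/perimeters/island counts are preserved). Overall, the cross-section is a single solid region. Total boundary length (outer) = 12.49 mm.

12.49 mm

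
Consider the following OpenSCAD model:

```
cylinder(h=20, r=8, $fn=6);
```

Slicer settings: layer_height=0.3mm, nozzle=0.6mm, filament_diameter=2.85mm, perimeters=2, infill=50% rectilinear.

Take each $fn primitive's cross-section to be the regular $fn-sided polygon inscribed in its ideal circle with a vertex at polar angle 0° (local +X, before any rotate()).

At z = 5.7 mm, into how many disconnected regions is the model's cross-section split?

At z = 5.7 mm: the cylinder: section is a regular 6-gon, circumradius r=8. The result has 1 disconnected region.

1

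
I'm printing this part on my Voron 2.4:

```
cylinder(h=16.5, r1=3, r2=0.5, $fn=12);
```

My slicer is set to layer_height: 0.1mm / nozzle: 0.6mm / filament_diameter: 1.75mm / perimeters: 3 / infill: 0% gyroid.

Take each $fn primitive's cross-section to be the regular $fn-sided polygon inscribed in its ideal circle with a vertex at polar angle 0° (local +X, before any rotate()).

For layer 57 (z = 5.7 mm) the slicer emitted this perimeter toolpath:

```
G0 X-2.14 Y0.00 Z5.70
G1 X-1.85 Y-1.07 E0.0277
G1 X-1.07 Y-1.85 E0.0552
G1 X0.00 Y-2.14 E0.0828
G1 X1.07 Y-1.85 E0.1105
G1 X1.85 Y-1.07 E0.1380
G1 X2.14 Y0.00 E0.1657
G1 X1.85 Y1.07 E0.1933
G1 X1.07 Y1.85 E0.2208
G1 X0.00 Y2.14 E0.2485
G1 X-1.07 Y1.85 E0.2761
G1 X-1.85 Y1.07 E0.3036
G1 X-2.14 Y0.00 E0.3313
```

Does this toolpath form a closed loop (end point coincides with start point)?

Start point (G0): (-2.14, 0.00). End point (last G1): the path returns to the start — closed.

yes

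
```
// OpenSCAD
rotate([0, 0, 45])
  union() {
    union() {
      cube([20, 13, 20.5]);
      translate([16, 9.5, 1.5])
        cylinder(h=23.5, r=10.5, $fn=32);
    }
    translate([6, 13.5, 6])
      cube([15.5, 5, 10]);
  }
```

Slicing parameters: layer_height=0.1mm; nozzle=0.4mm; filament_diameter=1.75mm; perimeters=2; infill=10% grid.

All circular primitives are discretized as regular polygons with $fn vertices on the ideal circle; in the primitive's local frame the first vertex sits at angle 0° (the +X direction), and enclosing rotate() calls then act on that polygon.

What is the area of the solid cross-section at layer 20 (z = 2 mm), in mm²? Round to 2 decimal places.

433.04 mm²

At z = 2 mm: the 20×13 cube contributes its full rectangle (area 260.00 mm²); the r=10.5 cylinder at (16, 9.5) contributes a regular 32-gon of circumradius 10.5 (area = (32/2)·10.500²·sin(360°/32) = 344.14 mm²); Taking the union: the regions partially overlap — summed areas 604.14 mm² minus the doubly-counted overlap 171.10 mm² gives 433.04 mm² — area = 433.04 mm²; the cube at (6, 13.5) is absent (z outside [6, 16]); Taking the union: only that combined region is present, so the union is just that shape — area = 433.04 mm²; (rotated 45° about Z; rotation is an isometry so areas/perimeters/island counts are preserved). Overall, the cross-section is a single solid region. Net area = 433.04 mm².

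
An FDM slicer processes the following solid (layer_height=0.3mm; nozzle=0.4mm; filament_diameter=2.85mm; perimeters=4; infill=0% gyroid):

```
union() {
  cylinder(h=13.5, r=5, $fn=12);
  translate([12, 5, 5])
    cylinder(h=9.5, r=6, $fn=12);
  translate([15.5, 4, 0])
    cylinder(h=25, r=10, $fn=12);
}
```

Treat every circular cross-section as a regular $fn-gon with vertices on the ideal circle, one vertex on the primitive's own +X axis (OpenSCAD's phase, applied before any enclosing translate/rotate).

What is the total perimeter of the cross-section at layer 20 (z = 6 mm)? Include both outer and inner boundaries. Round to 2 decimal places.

At z = 6 mm: the r=5 cylinder contributes a regular 12-gon of circumradius 5 (perimeter = 2·12·5.000·sin(180°/12) = 31.06 mm); the r=6 cylinder at (12, 5) gives a regular 12-gon of circumradius 6 (constant along its height) (perimeter = 2·12·6.000·sin(180°/12) = 37.27 mm); the cylinder at (15.5, 4): section is a regular 12-gon, circumradius r=10 (perimeter = 2·12·10.000·sin(180°/12) = 62.12 mm); Merging all regions: the regions partially overlap (shared area 108.00 mm²), so the edge portions inside another operand are dropped and the merged outline is re-measured after clipping — boundary = 93.17 mm. Overall, the cross-section has 2 separate islands. Total boundary length (outer) = 93.17 mm.

93.17 mm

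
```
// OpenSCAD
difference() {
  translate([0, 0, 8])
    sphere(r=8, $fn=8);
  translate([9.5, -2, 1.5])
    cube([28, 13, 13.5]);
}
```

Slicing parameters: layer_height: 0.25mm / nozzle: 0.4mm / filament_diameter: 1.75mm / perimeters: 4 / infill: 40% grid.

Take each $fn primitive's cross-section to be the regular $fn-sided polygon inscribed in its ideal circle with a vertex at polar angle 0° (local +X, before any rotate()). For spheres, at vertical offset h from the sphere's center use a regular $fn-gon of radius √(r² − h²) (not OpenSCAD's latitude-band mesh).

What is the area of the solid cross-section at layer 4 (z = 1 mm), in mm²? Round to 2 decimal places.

42.43 mm²

At z = 1 mm: the sphere: section is a regular 8-gon, circumradius = √(r²−h²) = √(8²−7²) = 3.873 (area = (8/2)·3.873²·sin(360°/8) = 42.43 mm²); the cube at (9.5, -2) does not reach this height (z outside [1.5, 15]); After the difference (first − rest): none of the subtracted shapes is present at this height, so the r=8 sphere is unchanged — area = 42.43 mm². Overall, the cross-section is a single solid region. Net area = 42.43 mm².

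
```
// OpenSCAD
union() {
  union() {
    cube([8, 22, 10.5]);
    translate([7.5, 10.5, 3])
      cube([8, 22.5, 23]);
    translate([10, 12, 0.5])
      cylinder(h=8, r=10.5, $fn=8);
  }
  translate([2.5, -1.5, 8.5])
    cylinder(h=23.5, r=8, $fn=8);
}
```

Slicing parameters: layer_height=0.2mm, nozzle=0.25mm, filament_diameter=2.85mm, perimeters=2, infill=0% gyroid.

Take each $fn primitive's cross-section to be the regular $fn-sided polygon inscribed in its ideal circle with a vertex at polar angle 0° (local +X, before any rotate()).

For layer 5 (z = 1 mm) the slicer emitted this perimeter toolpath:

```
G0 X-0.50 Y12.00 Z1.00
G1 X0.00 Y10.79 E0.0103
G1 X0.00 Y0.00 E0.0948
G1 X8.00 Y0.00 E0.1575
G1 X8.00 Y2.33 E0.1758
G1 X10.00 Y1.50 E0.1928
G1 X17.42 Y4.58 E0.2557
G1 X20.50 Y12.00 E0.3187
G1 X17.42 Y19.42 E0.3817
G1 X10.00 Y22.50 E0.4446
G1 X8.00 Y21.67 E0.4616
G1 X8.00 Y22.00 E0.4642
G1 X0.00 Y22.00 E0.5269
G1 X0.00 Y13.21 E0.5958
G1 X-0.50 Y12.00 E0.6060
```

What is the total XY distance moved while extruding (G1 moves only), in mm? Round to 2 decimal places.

77.32 mm

Sum the Euclidean lengths of each G1 segment: total = 77.32 mm.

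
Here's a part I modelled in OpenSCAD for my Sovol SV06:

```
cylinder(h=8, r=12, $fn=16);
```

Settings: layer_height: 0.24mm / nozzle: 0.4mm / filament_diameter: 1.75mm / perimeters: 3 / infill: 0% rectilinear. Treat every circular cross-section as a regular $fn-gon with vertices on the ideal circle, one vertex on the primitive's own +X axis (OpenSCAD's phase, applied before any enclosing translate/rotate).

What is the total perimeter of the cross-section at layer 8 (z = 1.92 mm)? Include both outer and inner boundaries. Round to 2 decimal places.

74.91 mm

At z = 1.92 mm: the r=12 cylinder gives a regular 16-gon of circumradius 12 (constant along its height) (perimeter = 2·16·12.000·sin(180°/16) = 74.91 mm). Overall, the cross-section is a single solid region. Total boundary length (outer) = 74.91 mm.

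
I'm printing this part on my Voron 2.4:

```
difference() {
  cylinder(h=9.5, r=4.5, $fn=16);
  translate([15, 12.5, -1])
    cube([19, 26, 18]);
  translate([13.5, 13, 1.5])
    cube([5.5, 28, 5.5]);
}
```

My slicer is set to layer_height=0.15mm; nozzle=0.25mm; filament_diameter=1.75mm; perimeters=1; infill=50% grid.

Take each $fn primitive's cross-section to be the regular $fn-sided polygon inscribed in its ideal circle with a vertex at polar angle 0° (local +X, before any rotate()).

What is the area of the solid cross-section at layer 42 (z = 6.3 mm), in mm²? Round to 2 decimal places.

61.99 mm²

At z = 6.3 mm: the cylinder: section is a regular 16-gon, circumradius r=4.5 (area = (16/2)·4.500²·sin(360°/16) = 61.99 mm²); the 19×26 cube at (15, 12.5) contributes its full rectangle (area 494.00 mm²); the 5.5×28 cube at (13.5, 13) contributes its full rectangle (area 154.00 mm²); After the difference (first − rest): starting from the r=4.5 cylinder (61.99 mm²), the 19×26 cube at (15, 12.5) misses the remaining region (no effect); the 5.5×28 cube at (13.5, 13) misses the remaining region (no effect) — area = 61.99 mm². Overall, the cross-section is a single solid region. Net area = 61.99 mm².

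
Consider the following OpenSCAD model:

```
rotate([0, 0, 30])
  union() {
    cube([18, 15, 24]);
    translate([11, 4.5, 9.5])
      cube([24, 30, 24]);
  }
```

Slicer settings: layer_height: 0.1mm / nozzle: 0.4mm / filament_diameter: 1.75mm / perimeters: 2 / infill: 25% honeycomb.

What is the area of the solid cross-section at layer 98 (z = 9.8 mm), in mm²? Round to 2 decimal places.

At z = 9.8 mm: the 18×15 cube contributes its full rectangle (area 270.00 mm²); the cube at (11, 4.5) is present — its section is the full 24×30 rectangle (area 720.00 mm²); Taking the union: the regions partially overlap — summed areas 990.00 mm² minus the doubly-counted overlap 73.50 mm² gives 916.50 mm² — area = 916.50 mm²; (whole slice rotated 30° about Z — lengths, areas and connectivity unchanged). Overall, the cross-section is a single solid region. Net area = 916.50 mm².

916.50 mm²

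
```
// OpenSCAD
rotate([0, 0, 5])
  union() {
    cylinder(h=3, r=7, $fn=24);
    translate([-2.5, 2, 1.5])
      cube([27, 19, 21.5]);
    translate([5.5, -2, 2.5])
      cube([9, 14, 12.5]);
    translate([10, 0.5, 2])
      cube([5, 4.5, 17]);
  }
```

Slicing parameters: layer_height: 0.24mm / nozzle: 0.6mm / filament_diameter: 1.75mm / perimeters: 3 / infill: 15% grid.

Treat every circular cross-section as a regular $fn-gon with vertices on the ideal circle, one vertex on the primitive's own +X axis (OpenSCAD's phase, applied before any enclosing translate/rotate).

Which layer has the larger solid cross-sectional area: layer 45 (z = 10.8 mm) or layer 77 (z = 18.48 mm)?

Layer 45 (z = 10.8): the cylinder is not intersected at this z (z outside [0, 3]); the cube at (-2.5, 2) is present — its section is the full 27×19 rectangle (area 513.00 mm²); the cube at (5.5, -2) is present — its section is the full 9×14 rectangle (area 126.00 mm²); the 5×4.5 cube at (10, 0.5) contributes its full rectangle (area 22.50 mm²); Merging all regions: the regions partially overlap — summed areas 661.50 mm² minus the doubly-counted overlap 111.75 mm² gives 549.75 mm² — area = 549.75 mm²; (rotated 5° about Z; rotation is an isometry so areas/perimeters/island counts are preserved). So its area = 549.75 mm². Layer 77 (z = 18.48): the cylinder is not intersected at this z (z outside [0, 3]); the 27×19 cube at (-2.5, 2) contributes its full rectangle (area 513.00 mm²); the cube at (5.5, -2) is absent (z outside [2.5, 15]); the cube at (10, 0.5) (footprint 5×4.5) is included at this height (area 22.50 mm²); Merging all regions: the regions partially overlap — summed areas 535.50 mm² minus the doubly-counted overlap 15.00 mm² gives 520.50 mm² — area = 520.50 mm²; (whole slice rotated 5° about Z — lengths, areas and connectivity unchanged). So its area = 520.50 mm². Layer 45 is larger (549.75 vs 520.50 mm²).

layer 45 (z = 10.8 mm)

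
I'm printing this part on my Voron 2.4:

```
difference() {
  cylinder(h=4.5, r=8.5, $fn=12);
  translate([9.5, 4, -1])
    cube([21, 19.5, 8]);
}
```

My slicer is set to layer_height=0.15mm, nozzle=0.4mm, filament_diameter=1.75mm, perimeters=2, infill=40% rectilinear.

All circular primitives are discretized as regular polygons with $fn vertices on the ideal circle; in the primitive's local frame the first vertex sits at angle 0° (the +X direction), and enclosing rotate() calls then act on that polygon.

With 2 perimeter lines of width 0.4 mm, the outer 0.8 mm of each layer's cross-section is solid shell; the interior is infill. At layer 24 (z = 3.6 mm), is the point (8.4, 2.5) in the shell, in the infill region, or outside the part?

At z = 3.6 mm: the cylinder: section is a regular 12-gon, circumradius r=8.5; the cube at (9.5, 4) (footprint 21×19.5) is included at this height; Subtracting the remaining from the first: starting from the r=8.5 cylinder, the 21×19.5 cube at (9.5, 4) misses the remaining region (no effect) — 1 connected region. Overall, the cross-section is a single solid region. The nearest boundary edge runs (7.36, 4.25)→(8.50, 0.00); distance from the point to it = 0.55 mm. The point is not inside any of the regions above, so it lies outside the cross-section (0.55 mm from the nearest boundary).

outside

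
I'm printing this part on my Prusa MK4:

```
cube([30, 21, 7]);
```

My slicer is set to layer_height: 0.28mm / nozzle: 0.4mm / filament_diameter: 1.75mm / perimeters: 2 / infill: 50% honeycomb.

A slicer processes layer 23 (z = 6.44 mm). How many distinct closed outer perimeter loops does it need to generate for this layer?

1

At z = 6.44 mm: the cube is present — its section is the full 30×21 rectangle. The result has 1 disconnected region.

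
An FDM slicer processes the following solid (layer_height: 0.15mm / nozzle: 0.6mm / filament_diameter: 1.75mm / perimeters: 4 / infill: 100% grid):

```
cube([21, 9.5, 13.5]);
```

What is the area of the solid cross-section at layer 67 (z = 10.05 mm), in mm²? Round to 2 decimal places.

At z = 10.05 mm: the cube (footprint 21×9.5) is included at this height (area 199.50 mm²). Overall, the cross-section is a single solid region. Net area = 199.50 mm².

199.50 mm²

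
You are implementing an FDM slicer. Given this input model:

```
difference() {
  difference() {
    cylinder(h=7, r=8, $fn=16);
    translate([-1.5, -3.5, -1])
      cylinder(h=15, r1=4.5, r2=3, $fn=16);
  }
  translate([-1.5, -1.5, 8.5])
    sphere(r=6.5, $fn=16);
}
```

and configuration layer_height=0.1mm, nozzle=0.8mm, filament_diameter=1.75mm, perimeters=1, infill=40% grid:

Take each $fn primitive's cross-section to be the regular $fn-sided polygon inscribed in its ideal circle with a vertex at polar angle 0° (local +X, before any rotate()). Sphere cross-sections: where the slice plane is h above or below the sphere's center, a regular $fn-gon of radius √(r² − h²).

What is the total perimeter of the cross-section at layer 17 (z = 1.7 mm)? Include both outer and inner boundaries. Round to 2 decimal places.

At z = 1.7 mm: the r=8 cylinder gives a regular 16-gon of circumradius 8 (constant along its height) (perimeter = 2·16·8.000·sin(180°/16) = 49.94 mm); the cone at (-1.5, -3.5) (r1=4.5→r2=3) has section circumradius 4.230 here — a regular 16-gon (perimeter = 2·16·4.230·sin(180°/16) = 26.41 mm); After the difference (first − rest): starting from the r=8 cylinder, the cone at (-1.5, -3.5) partially overlaps it — only the 54.65 mm² overlap (of its 54.78 mm²) is removed, clipping the outline — boundary = 69.39 mm; the sphere at (-1.5, -1.5) is not intersected at this z (|z−center|=6.800 > r=6.5); Subtracting the remaining from the first: none of the subtracted shapes is present at this height, so that combined region is unchanged — boundary = 69.39 mm. Overall, the cross-section is a single solid region. Total boundary length (outer) = 69.39 mm.

69.39 mm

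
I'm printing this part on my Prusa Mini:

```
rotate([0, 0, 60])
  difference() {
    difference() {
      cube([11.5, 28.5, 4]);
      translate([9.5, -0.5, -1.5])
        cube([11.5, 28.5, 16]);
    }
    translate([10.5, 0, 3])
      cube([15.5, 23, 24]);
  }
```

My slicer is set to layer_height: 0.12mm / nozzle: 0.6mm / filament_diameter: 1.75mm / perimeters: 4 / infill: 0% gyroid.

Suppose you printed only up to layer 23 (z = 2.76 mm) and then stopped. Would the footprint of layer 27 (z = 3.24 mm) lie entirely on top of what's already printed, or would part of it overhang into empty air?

entirely on top

Compare the two slices. At z = 2.76: the cube (footprint 11.5×28.5) is included at this height (area 327.75 mm²); the cube at (9.5, -0.5) (footprint 11.5×28.5) is included at this height (area 327.75 mm²); After the difference (first − rest): starting from the 11.5×28.5 cube (327.75 mm²), the 11.5×28.5 cube at (9.5, -0.5) partially overlaps it — only the 56.00 mm² overlap (of its 327.75 mm²) is removed, clipping the outline — area = 271.75 mm²; the cube at (10.5, 0) does not reach this height (z outside [3, 27]); After the difference (first − rest): none of the subtracted shapes is present at this height, so the result so far is unchanged — area = 271.75 mm²; (whole slice rotated 60° about Z — lengths, areas and connectivity unchanged). At z = 3.24: the cube (footprint 11.5×28.5) is included at this height (area 327.75 mm²); the cube at (9.5, -0.5) is present — its section is the full 11.5×28.5 rectangle (area 327.75 mm²); After the difference (first − rest): starting from the 11.5×28.5 cube (327.75 mm²), the 11.5×28.5 cube at (9.5, -0.5) partially overlaps it — only the 56.00 mm² overlap (of its 327.75 mm²) is removed, clipping the outline — area = 271.75 mm²; the cube at (10.5, 0) is present — its section is the full 15.5×23 rectangle (area 356.50 mm²); Taking the first minus the rest: starting from the result so far (271.75 mm²), the 15.5×23 cube at (10.5, 0) misses the remaining region (no effect) — area = 271.75 mm²; (whole slice rotated 60° about Z — lengths, areas and connectivity unchanged). Checking containment: the cross-section at z = 3.24 is a subset of the cross-section at z = 2.76.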